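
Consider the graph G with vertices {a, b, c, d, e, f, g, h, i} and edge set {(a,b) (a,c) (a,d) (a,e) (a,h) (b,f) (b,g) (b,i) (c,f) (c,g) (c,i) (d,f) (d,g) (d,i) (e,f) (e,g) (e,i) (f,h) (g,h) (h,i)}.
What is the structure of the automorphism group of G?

The vertices split by degree into {a, f, g, i} (degree 5) and {b, c, d, e, h} (degree 4); every edge runs between the two parts, so G is the complete bipartite graph K_{4,5}. The parts have unequal sizes, so no automorphism swaps them; each part is permuted independently, giving S_4 × S_5 of order 4!·5! = 2880.

S_4 × S_5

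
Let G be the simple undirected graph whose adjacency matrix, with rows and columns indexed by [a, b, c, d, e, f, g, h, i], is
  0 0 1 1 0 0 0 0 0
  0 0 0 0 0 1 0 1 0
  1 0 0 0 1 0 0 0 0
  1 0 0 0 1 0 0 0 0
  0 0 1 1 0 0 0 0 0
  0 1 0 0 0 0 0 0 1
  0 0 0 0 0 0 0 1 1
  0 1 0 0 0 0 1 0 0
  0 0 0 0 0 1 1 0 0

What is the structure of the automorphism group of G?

G has two connected components, {b, f, g, h, i} and {a, c, d, e}; each is 2-regular, so G = C_5 ⊔ C_4. No automorphism exchanges components of different sizes, hence Aut(G) is the direct product D_4 × D_5, order 80.

D_4 × D_5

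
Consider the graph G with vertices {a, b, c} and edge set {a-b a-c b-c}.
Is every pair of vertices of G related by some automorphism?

Yes

Every vertex has degree 2, so G is the complete graph K_3. Every bijection on the vertex set is an automorphism of K_3; hence Aut(K_3) ≅ S_3, order 6. Under this action every vertex can be carried to every other, so G is vertex-transitive.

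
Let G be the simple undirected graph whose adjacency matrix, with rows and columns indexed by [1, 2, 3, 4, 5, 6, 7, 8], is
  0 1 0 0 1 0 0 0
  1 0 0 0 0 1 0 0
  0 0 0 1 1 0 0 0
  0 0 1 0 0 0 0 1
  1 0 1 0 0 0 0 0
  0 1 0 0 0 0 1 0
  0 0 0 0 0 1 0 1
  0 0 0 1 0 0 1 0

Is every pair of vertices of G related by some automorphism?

Yes

Every vertex has degree 2 and the graph is connected, so G is the 8-cycle C_8. The automorphisms of the 8-cycle are exactly the symmetries of a regular 8-gon: the dihedral group D_8, |D_8| = 16. This group acts transitively on the 8 vertices.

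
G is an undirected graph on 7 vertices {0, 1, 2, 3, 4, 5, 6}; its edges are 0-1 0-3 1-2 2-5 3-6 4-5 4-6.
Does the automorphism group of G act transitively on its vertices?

Every vertex has degree 2 and the graph is connected, so G is the 7-cycle C_7. C_7 has 7 rotations and 7 reflections, so Aut(C_7) ≅ D_7 of order 14. Under this action every vertex can be carried to every other, so G is vertex-transitive.

Yes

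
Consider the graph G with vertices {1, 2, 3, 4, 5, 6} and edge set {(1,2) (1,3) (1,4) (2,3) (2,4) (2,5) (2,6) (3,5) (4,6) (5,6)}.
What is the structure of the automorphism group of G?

D_5

Vertex 2 is the unique vertex of degree 5; the remaining 5 vertices each have degree 3 and induce a cycle, so G is the wheel on 6 vertices with hub 2. Every automorphism fixes the hub and acts on the rim 5-cycle, so Aut(G) ≅ Aut(C_5) = D_5 of order 10.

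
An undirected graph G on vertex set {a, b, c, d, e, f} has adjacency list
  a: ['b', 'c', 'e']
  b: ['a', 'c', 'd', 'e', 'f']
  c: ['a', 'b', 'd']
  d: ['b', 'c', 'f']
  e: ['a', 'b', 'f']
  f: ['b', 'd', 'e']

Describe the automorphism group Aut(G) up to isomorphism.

the dihedral group of order 10

Vertex b is the unique vertex of degree 5; the remaining 5 vertices each have degree 3 and induce a cycle, so G is the wheel on 6 vertices with hub b. With the hub fixed, the remaining symmetry is that of the rim cycle C_5, giving the dihedral group D_5.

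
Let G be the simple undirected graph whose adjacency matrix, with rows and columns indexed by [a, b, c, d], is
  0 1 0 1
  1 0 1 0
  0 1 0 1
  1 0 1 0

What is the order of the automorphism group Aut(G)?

8

G is 2-regular and bipartite on 2^2 = 4 vertices with girth 4; it is the hypercube graph Q_2. The symmetry group of the 2-cube is the hyperoctahedral group B_2 = Z_2 ≀ S_2, of order 2^2·2! = 8.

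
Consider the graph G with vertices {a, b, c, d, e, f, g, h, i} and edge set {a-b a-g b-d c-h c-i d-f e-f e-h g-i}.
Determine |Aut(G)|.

Every vertex has degree 2 and the graph is connected, so G is the 9-cycle C_9. The automorphisms of the 9-cycle are exactly the symmetries of a regular 9-gon: the dihedral group D_9, |D_9| = 18.

18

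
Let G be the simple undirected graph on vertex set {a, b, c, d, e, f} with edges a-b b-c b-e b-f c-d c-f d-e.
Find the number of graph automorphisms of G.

Degrees alone do not determine every vertex (e.g. d and e both have degree 2), but their neighbour-degree multisets differ: N(d) has degrees [2, 3] while N(e) has degrees [2, 4]. Repeating this refinement separates all vertices, so the only automorphism is the identity.

1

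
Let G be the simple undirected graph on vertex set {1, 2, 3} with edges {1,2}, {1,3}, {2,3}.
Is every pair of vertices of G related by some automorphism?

Yes

Every vertex has degree 2, so G is the complete graph K_3. Any permutation of the 3 vertices preserves K_3, so Aut(K_3) = S_3 of order 3! = 6. This group acts transitively on the 3 vertices.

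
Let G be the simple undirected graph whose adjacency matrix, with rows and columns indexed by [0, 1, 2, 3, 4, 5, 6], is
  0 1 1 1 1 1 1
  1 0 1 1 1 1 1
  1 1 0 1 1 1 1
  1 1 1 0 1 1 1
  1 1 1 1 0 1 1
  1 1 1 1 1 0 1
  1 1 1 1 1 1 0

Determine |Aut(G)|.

Every vertex has degree 6, so G is the complete graph K_7. Every bijection on the vertex set is an automorphism of K_7; hence Aut(K_7) ≅ S_7, order 5040.

5040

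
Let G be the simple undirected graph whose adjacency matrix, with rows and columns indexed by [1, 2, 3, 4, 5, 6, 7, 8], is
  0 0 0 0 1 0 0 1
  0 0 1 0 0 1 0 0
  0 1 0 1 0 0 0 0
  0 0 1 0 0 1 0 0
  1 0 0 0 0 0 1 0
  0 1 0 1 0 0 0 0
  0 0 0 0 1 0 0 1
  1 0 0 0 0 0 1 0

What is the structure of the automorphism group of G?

G has two connected components, {2, 3, 4, 6} and {1, 5, 7, 8}; each is 2-regular, so G = C_4 ⊔ C_4. Aut of a disjoint union of two copies of C_4 is the wreath product D_4 ≀ Z_2, of order 2·8² = 128.

D_4 ≀ Z_2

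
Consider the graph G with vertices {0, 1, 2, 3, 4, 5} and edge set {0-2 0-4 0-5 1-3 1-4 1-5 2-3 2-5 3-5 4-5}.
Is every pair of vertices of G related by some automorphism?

Vertex 5 is the only vertex of degree 5, so every automorphism fixes it; G is not vertex-transitive.

No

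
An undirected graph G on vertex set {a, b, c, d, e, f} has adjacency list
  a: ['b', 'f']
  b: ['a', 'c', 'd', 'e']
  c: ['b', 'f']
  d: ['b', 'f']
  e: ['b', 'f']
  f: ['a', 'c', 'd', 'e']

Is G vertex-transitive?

No

Automorphisms preserve degree, but G has vertices of degree 2 and vertices of degree 4; no automorphism maps one to the other, so G is not vertex-transitive.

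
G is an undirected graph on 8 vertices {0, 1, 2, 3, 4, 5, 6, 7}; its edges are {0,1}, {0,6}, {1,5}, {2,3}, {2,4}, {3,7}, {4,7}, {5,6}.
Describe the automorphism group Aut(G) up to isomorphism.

G has two connected components, {2, 3, 4, 7} and {0, 1, 5, 6}; each is 2-regular, so G = C_4 ⊔ C_4. Aut of a disjoint union of two copies of C_4 is the wreath product D_4 ≀ Z_2, of order 2·8² = 128.

(D_4 × D_4) ⋊ Z_2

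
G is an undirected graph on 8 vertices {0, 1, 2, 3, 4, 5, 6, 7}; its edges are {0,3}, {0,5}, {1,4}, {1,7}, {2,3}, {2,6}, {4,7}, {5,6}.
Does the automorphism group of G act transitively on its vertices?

No

G has two connected components, {0, 2, 3, 5, 6} and {1, 4, 7}; each is 2-regular, so G = C_5 ⊔ C_3. The orbit of 0 under Aut(G) is {0, 2, 3, 5, 6}, which does not contain 1, so G is not vertex-transitive.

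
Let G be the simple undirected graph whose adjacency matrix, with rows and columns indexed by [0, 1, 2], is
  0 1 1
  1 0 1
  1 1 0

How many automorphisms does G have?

All 3 vertices are pairwise adjacent: G = K_3. Every bijection on the vertex set is an automorphism of K_3; hence Aut(K_3) ≅ S_3, order 6.

6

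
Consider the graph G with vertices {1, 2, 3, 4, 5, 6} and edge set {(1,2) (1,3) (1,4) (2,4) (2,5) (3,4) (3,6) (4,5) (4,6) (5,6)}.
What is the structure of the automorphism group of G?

the dihedral group of order 10

Vertex 4 is the unique vertex of degree 5; the remaining 5 vertices each have degree 3 and induce a cycle, so G is the wheel on 6 vertices with hub 4. With the hub fixed, the remaining symmetry is that of the rim cycle C_5, giving the dihedral group D_5.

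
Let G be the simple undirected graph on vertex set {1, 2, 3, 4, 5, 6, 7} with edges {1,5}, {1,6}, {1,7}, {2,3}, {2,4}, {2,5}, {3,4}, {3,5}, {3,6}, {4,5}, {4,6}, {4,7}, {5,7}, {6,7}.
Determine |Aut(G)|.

The degree sequence is [3, 3, 4, 5, 5, 4, 4]. Checking the degree-preserving permutations of the vertex set shows that none except the identity preserves every edge, so Aut(G) is trivial.

1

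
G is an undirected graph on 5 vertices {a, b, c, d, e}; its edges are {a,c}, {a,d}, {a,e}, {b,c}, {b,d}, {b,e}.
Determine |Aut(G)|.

12

The vertices split by degree into {a, b} (degree 3) and {c, d, e} (degree 2); every edge runs between the two parts, so G is the complete bipartite graph K_{2,3}. The parts have unequal sizes, so no automorphism swaps them; each part is permuted independently, giving S_2 × S_3 of order 2!·3! = 12.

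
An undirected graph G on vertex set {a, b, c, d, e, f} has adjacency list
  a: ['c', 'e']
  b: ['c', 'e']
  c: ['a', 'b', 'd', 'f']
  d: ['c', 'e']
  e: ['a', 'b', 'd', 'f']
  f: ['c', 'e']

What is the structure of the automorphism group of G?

S_4 × S_2

The vertices split by degree into {c, e} (degree 4) and {a, b, d, f} (degree 2); every edge runs between the two parts, so G is the complete bipartite graph K_{2,4}. The parts have unequal sizes, so no automorphism swaps them; each part is permuted independently, giving S_4 × S_2 of order 4!·2! = 48.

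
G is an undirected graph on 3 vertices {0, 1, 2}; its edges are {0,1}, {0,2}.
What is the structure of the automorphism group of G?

The degree sequence is [2, 1, 1]; the two degree-1 vertices 1 and 2 are the ends of a path, so G = P_3. A path has exactly one nontrivial symmetry — reversal — giving Aut(G) of order 2.

the cyclic group of order 2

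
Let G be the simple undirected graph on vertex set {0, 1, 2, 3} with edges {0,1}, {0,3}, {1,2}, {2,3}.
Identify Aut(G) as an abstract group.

D_4

G is 2-regular and connected on 4 vertices, i.e. the cycle C_4. The automorphisms of the 4-cycle are exactly the symmetries of a regular 4-gon: the dihedral group D_4, |D_4| = 8.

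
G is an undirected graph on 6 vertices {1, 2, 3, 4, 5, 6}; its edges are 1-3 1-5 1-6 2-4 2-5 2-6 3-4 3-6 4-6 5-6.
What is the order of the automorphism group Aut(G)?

Vertex 6 is the unique vertex of degree 5; the remaining 5 vertices each have degree 3 and induce a cycle, so G is the wheel on 6 vertices with hub 6. With the hub fixed, the remaining symmetry is that of the rim cycle C_5, giving the dihedral group D_5.

10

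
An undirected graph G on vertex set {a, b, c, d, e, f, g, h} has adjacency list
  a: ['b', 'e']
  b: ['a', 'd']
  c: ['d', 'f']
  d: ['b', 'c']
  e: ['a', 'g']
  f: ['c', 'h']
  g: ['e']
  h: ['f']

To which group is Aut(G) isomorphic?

the cyclic group of order 2

The degree sequence is [2, 2, 2, 2, 2, 2, 1, 1]; the two degree-1 vertices g and h are the ends of a path, so G = P_8. The only nontrivial automorphism of a path is the end-to-end reflection, so Aut(G) ≅ Z_2.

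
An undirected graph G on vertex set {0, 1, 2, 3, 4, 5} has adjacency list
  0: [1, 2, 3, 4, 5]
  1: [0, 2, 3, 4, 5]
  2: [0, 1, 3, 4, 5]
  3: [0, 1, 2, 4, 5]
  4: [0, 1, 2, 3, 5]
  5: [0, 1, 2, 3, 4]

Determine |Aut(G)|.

All 6 vertices are pairwise adjacent: G = K_6. Every bijection on the vertex set is an automorphism of K_6; hence Aut(K_6) ≅ S_6, order 720.

720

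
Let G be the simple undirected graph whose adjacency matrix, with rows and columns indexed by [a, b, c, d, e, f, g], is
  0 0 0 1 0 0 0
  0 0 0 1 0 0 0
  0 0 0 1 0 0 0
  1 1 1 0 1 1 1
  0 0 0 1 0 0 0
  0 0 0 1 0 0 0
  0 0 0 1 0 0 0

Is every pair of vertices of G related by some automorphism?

Vertex d is the only vertex of degree 6, so every automorphism fixes it; G is not vertex-transitive.

No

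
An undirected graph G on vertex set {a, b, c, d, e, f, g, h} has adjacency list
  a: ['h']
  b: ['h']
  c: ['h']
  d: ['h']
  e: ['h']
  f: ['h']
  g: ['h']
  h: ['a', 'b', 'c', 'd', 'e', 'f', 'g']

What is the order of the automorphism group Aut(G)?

Vertex h has degree 7 and every other vertex has degree 1, so G is the star K_{1,7} with centre h. The 7 leaves are pairwise interchangeable while the centre is fixed, giving Aut(G) = S_7.

5040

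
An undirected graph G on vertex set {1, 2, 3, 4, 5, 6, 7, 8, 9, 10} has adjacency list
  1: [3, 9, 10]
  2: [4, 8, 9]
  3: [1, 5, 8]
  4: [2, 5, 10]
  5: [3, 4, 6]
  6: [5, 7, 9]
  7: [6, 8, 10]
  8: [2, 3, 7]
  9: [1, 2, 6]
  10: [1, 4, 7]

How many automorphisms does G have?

G is 3-regular on 10 vertices with no triangles and no 4-cycles (girth 5): this is the Petersen graph. It is a classical fact that the Petersen graph has automorphism group S_5 (order 120), arising from its description as the Kneser graph K(5,2).

120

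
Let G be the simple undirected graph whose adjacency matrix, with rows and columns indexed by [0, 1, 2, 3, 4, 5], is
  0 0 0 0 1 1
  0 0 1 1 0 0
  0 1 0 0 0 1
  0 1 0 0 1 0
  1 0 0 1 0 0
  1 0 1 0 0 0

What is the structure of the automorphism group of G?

Every vertex has degree 2 and the graph is connected, so G is the 6-cycle C_6. The automorphisms of the 6-cycle are exactly the symmetries of a regular 6-gon: the dihedral group D_6, |D_6| = 12.

the dihedral group of order 12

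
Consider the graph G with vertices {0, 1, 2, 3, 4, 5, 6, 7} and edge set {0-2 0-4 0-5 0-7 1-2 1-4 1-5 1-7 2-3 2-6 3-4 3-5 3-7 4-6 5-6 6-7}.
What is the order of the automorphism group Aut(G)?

G is 4-regular and bipartite with parts {2, 4, 5, 7} and {0, 1, 3, 6} (each part is independent and every cross-pair is an edge), so G = K_{4,4}. Aut(K_{4,4}) is the wreath product S_4 ≀ Z_2: permute within each part, then optionally swap the parts; |Aut| = 2·(4!)² = 1152.

1152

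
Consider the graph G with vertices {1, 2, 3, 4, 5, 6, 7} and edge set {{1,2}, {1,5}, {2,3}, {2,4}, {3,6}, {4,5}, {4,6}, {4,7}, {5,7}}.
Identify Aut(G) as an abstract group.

The degree sequence is [2, 3, 2, 4, 3, 2, 2]. Checking the degree-preserving permutations of the vertex set shows that none except the identity preserves every edge, so Aut(G) is trivial.

the trivial group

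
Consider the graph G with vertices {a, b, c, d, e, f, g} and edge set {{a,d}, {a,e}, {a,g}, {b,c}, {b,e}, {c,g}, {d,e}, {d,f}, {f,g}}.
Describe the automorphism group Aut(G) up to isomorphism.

1

The degree sequence is [3, 2, 2, 3, 3, 2, 3]. Checking the degree-preserving permutations of the vertex set shows that none except the identity preserves every edge, so Aut(G) is trivial.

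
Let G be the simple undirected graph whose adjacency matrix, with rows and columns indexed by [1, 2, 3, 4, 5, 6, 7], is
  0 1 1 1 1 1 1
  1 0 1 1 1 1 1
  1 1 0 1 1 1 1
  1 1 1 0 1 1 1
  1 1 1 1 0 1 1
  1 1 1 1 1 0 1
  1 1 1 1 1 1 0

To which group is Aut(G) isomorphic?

All 7 vertices are pairwise adjacent: G = K_7. Any permutation of the 7 vertices preserves K_7, so Aut(K_7) = S_7 of order 7! = 5040.

the symmetric group on 7 letters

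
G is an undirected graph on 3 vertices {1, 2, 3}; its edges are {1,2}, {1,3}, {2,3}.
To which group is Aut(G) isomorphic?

All 3 vertices are pairwise adjacent: G = K_3. Any permutation of the 3 vertices preserves K_3, so Aut(K_3) = S_3 of order 3! = 6.

the symmetric group on 3 letters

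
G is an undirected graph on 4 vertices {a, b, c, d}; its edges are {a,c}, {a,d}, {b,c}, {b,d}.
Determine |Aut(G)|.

8

Every vertex has degree 2 and the graph is connected, so G is the 4-cycle C_4. C_4 has 4 rotations and 4 reflections, so Aut(C_4) ≅ D_4 of order 8.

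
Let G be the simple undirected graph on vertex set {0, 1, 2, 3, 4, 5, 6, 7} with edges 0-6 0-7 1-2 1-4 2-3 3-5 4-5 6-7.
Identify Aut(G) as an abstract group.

D_3 × D_5

G has two connected components, {1, 2, 3, 4, 5} and {0, 6, 7}; each is 2-regular, so G = C_5 ⊔ C_3. The components are non-isomorphic (different sizes), so Aut(G) = Aut(C_3) × Aut(C_5) = D_3 × D_5 of order 6·10 = 60.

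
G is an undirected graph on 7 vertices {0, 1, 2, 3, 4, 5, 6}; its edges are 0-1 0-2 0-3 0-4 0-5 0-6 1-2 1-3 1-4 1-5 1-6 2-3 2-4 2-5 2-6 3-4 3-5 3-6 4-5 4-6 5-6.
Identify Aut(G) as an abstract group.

Every vertex has degree 6, so G is the complete graph K_7. Every bijection on the vertex set is an automorphism of K_7; hence Aut(K_7) ≅ S_7, order 5040.

the symmetric group on 7 letters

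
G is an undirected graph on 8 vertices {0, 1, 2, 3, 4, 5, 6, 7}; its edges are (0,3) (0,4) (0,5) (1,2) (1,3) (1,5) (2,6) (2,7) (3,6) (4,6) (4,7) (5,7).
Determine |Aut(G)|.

48

G is 3-regular and bipartite on 2^3 = 8 vertices with girth 4; it is the hypercube graph Q_3. The symmetry group of the 3-cube is the hyperoctahedral group B_3 = Z_2 ≀ S_3, of order 2^3·3! = 48.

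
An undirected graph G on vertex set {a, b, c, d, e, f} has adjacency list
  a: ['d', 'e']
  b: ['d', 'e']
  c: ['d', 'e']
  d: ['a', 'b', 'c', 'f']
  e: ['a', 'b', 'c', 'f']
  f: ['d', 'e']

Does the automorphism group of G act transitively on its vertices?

No

Automorphisms preserve degree, but G has vertices of degree 2 and vertices of degree 4; no automorphism maps one to the other, so G is not vertex-transitive.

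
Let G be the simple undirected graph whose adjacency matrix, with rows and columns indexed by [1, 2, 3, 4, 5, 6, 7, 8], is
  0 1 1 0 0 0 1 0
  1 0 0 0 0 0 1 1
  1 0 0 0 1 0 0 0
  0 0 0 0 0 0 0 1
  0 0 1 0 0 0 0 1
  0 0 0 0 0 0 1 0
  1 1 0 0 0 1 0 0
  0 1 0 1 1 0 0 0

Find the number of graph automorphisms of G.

1

The degree sequence is [3, 3, 2, 1, 2, 1, 3, 3]. Checking the degree-preserving permutations of the vertex set shows that none except the identity preserves every edge, so Aut(G) is trivial.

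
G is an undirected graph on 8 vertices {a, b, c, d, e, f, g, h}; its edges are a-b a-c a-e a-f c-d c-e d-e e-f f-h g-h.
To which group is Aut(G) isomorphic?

1

The degree sequence is [4, 1, 3, 2, 4, 3, 1, 2]. Checking the degree-preserving permutations of the vertex set shows that none except the identity preserves every edge, so Aut(G) is trivial.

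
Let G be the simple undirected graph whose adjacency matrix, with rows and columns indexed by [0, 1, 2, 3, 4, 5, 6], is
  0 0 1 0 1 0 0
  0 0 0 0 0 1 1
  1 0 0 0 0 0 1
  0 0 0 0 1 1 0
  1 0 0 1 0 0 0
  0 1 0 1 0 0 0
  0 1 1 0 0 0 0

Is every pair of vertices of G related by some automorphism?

G is 2-regular and connected on 7 vertices, i.e. the cycle C_7. The automorphisms of the 7-cycle are exactly the symmetries of a regular 7-gon: the dihedral group D_7, |D_7| = 14. Under this action every vertex can be carried to every other, so G is vertex-transitive.

Yes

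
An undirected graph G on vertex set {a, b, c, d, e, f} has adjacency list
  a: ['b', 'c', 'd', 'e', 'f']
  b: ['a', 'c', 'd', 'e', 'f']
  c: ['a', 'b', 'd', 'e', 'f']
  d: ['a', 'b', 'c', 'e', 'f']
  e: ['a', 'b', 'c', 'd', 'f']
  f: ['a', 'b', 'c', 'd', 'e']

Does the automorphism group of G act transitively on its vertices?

Every vertex has degree 5, so G is the complete graph K_6. Every bijection on the vertex set is an automorphism of K_6; hence Aut(K_6) ≅ S_6, order 720. This group acts transitively on the 6 vertices.

Yes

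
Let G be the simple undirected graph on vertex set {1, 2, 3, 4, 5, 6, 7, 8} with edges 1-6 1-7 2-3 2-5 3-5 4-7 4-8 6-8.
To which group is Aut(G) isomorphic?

D_5 × D_3

G has two connected components, {1, 4, 6, 7, 8} and {2, 3, 5}; each is 2-regular, so G = C_5 ⊔ C_3. The components are non-isomorphic (different sizes), so Aut(G) = Aut(C_5) × Aut(C_3) = D_5 × D_3 of order 10·6 = 60.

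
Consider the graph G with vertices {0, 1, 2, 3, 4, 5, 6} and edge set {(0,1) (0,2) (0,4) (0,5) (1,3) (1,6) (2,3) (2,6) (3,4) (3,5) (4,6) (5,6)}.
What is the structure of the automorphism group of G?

S_3 × S_4

The vertices split by degree into {0, 3, 6} (degree 4) and {1, 2, 4, 5} (degree 3); every edge runs between the two parts, so G is the complete bipartite graph K_{3,4}. Automorphisms preserve the bipartition setwise (since the parts differ in size) and act as S_3 × S_4 within it; |Aut| = 144.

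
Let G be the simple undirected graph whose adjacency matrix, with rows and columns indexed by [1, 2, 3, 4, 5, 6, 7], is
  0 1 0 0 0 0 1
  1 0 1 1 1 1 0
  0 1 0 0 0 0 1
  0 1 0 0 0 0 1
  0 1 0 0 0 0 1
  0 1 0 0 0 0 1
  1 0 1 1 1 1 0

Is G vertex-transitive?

No

Automorphisms preserve degree, but G has vertices of degree 2 and vertices of degree 5; no automorphism maps one to the other, so G is not vertex-transitive.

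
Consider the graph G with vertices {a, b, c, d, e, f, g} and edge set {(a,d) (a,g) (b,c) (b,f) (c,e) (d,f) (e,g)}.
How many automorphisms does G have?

Every vertex has degree 2 and the graph is connected, so G is the 7-cycle C_7. The automorphisms of the 7-cycle are exactly the symmetries of a regular 7-gon: the dihedral group D_7, |D_7| = 14.

14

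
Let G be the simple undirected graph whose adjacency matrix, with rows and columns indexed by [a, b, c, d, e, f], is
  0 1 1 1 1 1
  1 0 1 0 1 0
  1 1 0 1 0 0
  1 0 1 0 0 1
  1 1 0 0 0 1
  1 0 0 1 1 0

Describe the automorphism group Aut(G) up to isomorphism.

D_5

Vertex a is the unique vertex of degree 5; the remaining 5 vertices each have degree 3 and induce a cycle, so G is the wheel on 6 vertices with hub a. Every automorphism fixes the hub and acts on the rim 5-cycle, so Aut(G) ≅ Aut(C_5) = D_5 of order 10.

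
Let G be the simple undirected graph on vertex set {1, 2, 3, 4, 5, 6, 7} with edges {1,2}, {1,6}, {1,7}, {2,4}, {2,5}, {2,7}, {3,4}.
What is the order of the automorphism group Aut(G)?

Degrees alone do not determine every vertex (e.g. 3 and 5 both have degree 1), but their neighbour-degree multisets differ: N(3) has degrees [2] while N(5) has degrees [4]. Repeating this refinement separates all vertices, so the only automorphism is the identity.

1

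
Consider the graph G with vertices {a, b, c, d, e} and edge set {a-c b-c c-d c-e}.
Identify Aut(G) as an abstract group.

the symmetric group on 4 letters

Vertex c has degree 4 and every other vertex has degree 1, so G is the star K_{1,4} with centre c. Any automorphism fixes the centre and permutes the 4 leaves freely, so Aut(G) ≅ S_4 of order 4! = 24.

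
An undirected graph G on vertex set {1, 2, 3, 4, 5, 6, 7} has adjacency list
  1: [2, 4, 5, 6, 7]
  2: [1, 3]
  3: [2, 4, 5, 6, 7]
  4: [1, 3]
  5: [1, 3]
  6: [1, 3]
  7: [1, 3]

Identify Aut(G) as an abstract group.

S_5 × S_2

The vertices split by degree into {1, 3} (degree 5) and {2, 4, 5, 6, 7} (degree 2); every edge runs between the two parts, so G is the complete bipartite graph K_{2,5}. Automorphisms preserve the bipartition setwise (since the parts differ in size) and act as S_5 × S_2 within it; |Aut| = 240.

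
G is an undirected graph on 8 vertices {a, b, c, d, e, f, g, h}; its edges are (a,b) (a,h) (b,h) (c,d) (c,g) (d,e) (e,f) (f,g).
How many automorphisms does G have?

G has two connected components, {c, d, e, f, g} and {a, b, h}; each is 2-regular, so G = C_5 ⊔ C_3. No automorphism exchanges components of different sizes, hence Aut(G) is the direct product D_5 × D_3, order 60.

60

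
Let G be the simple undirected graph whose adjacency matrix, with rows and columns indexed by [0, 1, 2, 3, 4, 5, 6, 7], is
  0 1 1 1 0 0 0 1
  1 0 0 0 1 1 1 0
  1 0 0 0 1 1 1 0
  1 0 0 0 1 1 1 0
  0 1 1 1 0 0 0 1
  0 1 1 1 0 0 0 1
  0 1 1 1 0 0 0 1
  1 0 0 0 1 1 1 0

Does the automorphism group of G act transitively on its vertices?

Yes

G is 4-regular and bipartite with parts {0, 4, 5, 6} and {1, 2, 3, 7} (each part is independent and every cross-pair is an edge), so G = K_{4,4}. Each part can be permuted independently (S_4 × S_4) and the two equal-size parts can also be swapped, giving (S_4 × S_4) ⋊ Z_2 of order 2·(4!)² = 1152. Under this action every vertex can be carried to every other, so G is vertex-transitive.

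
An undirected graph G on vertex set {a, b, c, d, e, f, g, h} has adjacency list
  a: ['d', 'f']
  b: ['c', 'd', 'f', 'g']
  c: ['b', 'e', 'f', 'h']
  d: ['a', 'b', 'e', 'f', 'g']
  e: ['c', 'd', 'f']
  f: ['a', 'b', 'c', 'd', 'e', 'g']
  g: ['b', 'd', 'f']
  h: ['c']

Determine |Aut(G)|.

1

The degree sequence is [2, 4, 4, 5, 3, 6, 3, 1]. Checking the degree-preserving permutations of the vertex set shows that none except the identity preserves every edge, so Aut(G) is trivial.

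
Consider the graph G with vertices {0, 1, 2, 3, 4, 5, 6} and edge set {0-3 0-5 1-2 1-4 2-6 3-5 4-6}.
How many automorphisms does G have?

48

G has two connected components, {1, 2, 4, 6} and {0, 3, 5}; each is 2-regular, so G = C_4 ⊔ C_3. No automorphism exchanges components of different sizes, hence Aut(G) is the direct product D_4 × D_3, order 48.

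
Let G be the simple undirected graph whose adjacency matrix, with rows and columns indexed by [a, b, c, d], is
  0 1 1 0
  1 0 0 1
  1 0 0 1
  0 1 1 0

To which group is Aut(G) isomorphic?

Every vertex has degree 2 and the graph is connected, so G is the 4-cycle C_4. C_4 has 4 rotations and 4 reflections, so Aut(C_4) ≅ D_4 of order 8.

the dihedral group of order 8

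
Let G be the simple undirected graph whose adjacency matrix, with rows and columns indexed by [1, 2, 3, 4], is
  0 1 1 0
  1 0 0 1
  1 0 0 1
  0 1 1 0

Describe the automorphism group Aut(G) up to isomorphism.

Every vertex has degree 2 and the graph is connected, so G is the 4-cycle C_4. C_4 has 4 rotations and 4 reflections, so Aut(C_4) ≅ D_4 of order 8.

D_4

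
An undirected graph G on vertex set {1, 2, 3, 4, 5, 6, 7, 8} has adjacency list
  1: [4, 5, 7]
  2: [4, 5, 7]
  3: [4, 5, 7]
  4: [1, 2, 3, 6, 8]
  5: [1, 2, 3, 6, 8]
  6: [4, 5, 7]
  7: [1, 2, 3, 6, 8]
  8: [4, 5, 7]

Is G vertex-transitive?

No

Automorphisms preserve degree, but G has vertices of degree 3 and vertices of degree 5; no automorphism maps one to the other, so G is not vertex-transitive.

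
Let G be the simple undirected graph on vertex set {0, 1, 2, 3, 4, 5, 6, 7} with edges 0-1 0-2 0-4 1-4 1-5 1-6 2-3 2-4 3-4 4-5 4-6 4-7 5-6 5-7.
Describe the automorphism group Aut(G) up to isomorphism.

1

Degrees alone do not determine every vertex (e.g. 0 and 2 both have degree 3), but their neighbour-degree multisets differ: N(0) has degrees [3, 4, 7] while N(2) has degrees [2, 3, 7]. Repeating this refinement separates all vertices, so the only automorphism is the identity.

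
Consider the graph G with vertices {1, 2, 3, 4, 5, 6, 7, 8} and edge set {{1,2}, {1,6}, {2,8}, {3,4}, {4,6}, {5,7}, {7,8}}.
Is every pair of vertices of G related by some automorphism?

No

Automorphisms preserve degree, but G has vertices of degree 1 and vertices of degree 2; no automorphism maps one to the other, so G is not vertex-transitive.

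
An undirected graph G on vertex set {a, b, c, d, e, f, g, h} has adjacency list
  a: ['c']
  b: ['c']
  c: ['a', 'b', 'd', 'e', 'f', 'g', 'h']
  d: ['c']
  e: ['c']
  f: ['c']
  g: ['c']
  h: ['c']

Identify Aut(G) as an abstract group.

Vertex c has degree 7 and every other vertex has degree 1, so G is the star K_{1,7} with centre c. Any automorphism fixes the centre and permutes the 7 leaves freely, so Aut(G) ≅ S_7 of order 7! = 5040.

S_7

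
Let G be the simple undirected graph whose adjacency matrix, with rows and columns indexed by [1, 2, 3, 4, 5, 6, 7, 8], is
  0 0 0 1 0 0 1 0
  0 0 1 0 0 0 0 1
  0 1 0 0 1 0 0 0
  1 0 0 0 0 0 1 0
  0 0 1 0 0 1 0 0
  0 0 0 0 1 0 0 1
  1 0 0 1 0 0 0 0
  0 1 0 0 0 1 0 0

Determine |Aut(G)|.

G has two connected components, {2, 3, 5, 6, 8} and {1, 4, 7}; each is 2-regular, so G = C_5 ⊔ C_3. The components are non-isomorphic (different sizes), so Aut(G) = Aut(C_5) × Aut(C_3) = D_5 × D_3 of order 10·6 = 60.

60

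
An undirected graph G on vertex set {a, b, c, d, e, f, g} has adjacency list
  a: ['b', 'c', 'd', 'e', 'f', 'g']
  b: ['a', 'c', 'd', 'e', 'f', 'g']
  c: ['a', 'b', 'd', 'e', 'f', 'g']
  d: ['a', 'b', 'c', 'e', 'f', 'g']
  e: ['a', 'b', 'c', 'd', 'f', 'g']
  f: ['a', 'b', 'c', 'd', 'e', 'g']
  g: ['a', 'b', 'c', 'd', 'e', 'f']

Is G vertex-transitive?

Yes

Every vertex has degree 6, so G is the complete graph K_7. Any permutation of the 7 vertices preserves K_7, so Aut(K_7) = S_7 of order 7! = 5040. Under this action every vertex can be carried to every other, so G is vertex-transitive.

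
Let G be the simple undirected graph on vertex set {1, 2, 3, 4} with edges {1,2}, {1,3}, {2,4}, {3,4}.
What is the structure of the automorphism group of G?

Every vertex has degree 2 and the graph is connected, so G is the 4-cycle C_4. The automorphisms of the 4-cycle are exactly the symmetries of a regular 4-gon: the dihedral group D_4, |D_4| = 8.

D_4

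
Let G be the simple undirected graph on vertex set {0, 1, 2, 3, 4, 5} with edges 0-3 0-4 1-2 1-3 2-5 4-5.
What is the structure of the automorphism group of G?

G is 2-regular and connected on 6 vertices, i.e. the cycle C_6. The automorphisms of the 6-cycle are exactly the symmetries of a regular 6-gon: the dihedral group D_6, |D_6| = 12.

D_6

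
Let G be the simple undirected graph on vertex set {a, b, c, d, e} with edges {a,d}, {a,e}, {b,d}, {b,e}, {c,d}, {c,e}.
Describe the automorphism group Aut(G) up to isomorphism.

S_2 × S_3

The vertices split by degree into {d, e} (degree 3) and {a, b, c} (degree 2); every edge runs between the two parts, so G is the complete bipartite graph K_{2,3}. The parts have unequal sizes, so no automorphism swaps them; each part is permuted independently, giving S_2 × S_3 of order 2!·3! = 12.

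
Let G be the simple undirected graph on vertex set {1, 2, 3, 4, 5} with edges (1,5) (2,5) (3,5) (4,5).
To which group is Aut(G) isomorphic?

S_4

Vertex 5 has degree 4 and every other vertex has degree 1, so G is the star K_{1,4} with centre 5. The 4 leaves are pairwise interchangeable while the centre is fixed, giving Aut(G) = S_4.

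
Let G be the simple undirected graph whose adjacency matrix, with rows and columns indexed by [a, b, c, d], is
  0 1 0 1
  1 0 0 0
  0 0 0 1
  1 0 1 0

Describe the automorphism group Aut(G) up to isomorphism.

the cyclic group of order 2

The degree sequence is [2, 1, 1, 2]; the two degree-1 vertices b and c are the ends of a path, so G = P_4. The only nontrivial automorphism of a path is the end-to-end reflection, so Aut(G) ≅ Z_2.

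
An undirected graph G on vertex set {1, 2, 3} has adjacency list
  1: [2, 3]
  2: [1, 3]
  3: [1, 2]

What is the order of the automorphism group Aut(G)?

Every vertex has degree 2, so G is the complete graph K_3. Every bijection on the vertex set is an automorphism of K_3; hence Aut(K_3) ≅ S_3, order 6.

6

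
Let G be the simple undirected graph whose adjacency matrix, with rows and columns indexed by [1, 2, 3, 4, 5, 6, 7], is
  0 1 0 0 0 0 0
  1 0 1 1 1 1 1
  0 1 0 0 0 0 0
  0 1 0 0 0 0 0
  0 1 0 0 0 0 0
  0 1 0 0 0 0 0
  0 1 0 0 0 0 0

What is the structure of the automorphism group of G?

S_6

Vertex 2 has degree 6 and every other vertex has degree 1, so G is the star K_{1,6} with centre 2. The 6 leaves are pairwise interchangeable while the centre is fixed, giving Aut(G) = S_6.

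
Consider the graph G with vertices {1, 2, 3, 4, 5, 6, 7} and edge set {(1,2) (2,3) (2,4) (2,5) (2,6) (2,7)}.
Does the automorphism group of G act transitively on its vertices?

Vertex 2 is the only vertex of degree 6, so every automorphism fixes it; G is not vertex-transitive.

No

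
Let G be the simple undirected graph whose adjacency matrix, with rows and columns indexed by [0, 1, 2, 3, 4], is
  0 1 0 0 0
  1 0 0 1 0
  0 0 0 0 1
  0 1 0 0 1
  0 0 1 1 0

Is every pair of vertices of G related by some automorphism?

No

Automorphisms preserve degree, but G has vertices of degree 1 and vertices of degree 2; no automorphism maps one to the other, so G is not vertex-transitive.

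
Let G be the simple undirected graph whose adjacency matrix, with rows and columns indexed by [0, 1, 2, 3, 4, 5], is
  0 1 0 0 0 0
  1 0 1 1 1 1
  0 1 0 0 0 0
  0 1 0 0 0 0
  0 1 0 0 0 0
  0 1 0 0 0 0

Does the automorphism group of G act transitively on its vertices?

Vertex 1 is the only vertex of degree 5, so every automorphism fixes it; G is not vertex-transitive.

No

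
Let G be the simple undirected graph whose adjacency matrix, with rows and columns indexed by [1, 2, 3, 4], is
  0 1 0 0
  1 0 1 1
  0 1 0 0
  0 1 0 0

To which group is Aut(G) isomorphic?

the symmetric group on 3 letters

Vertex 2 has degree 3 and every other vertex has degree 1, so G is the star K_{1,3} with centre 2. Any automorphism fixes the centre and permutes the 3 leaves freely, so Aut(G) ≅ S_3 of order 3! = 6.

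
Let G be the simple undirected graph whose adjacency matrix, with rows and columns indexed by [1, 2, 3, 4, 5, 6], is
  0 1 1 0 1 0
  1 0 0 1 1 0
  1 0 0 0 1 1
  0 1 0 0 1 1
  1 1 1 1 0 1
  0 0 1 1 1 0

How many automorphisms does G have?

10

Vertex 5 is the unique vertex of degree 5; the remaining 5 vertices each have degree 3 and induce a cycle, so G is the wheel on 6 vertices with hub 5. Every automorphism fixes the hub and acts on the rim 5-cycle, so Aut(G) ≅ Aut(C_5) = D_5 of order 10.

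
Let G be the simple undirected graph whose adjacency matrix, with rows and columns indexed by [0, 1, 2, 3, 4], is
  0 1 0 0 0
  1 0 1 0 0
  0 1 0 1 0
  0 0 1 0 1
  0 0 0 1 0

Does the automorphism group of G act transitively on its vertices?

No

Automorphisms preserve degree, but G has vertices of degree 1 and vertices of degree 2; no automorphism maps one to the other, so G is not vertex-transitive.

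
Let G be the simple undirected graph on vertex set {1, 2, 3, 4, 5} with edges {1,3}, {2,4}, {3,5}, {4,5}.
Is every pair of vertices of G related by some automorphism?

No

Automorphisms preserve degree, but G has vertices of degree 1 and vertices of degree 2; no automorphism maps one to the other, so G is not vertex-transitive.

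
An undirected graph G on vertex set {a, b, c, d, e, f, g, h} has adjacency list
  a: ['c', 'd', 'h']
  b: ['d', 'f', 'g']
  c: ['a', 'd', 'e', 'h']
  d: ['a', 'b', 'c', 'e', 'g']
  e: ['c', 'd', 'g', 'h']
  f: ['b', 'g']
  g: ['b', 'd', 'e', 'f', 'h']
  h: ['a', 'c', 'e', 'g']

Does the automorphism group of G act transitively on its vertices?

No

Vertex f is the only vertex of degree 2, so every automorphism fixes it; G is not vertex-transitive.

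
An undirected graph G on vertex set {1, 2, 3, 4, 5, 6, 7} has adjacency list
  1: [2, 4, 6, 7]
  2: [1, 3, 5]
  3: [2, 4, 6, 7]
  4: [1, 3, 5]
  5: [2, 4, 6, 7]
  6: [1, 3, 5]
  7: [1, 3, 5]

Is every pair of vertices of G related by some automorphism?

Automorphisms preserve degree, but G has vertices of degree 3 and vertices of degree 4; no automorphism maps one to the other, so G is not vertex-transitive.

No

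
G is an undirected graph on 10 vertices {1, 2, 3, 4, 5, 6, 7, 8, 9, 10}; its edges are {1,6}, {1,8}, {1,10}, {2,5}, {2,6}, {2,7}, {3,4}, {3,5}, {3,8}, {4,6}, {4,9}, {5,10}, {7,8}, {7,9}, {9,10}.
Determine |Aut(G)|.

G is 3-regular on 10 vertices with no triangles and no 4-cycles (girth 5): this is the Petersen graph. Viewing the Petersen graph as the Kneser graph K(5,2) — vertices are 2-subsets of {1,…,5}, edges join disjoint pairs — its automorphisms are exactly the permutations of the 5-element set, so Aut ≅ S_5 of order 120.

120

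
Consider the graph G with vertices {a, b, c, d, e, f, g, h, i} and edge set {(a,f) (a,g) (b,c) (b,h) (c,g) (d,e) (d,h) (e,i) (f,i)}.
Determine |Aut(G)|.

G is 2-regular and connected on 9 vertices, i.e. the cycle C_9. C_9 has 9 rotations and 9 reflections, so Aut(C_9) ≅ D_9 of order 18.

18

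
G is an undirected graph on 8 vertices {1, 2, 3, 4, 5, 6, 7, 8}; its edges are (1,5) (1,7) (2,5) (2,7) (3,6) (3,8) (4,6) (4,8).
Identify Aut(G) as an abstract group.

(D_4 × D_4) ⋊ Z_2

G has two connected components, {3, 4, 6, 8} and {1, 2, 5, 7}; each is 2-regular, so G = C_4 ⊔ C_4. Aut of a disjoint union of two copies of C_4 is the wreath product D_4 ≀ Z_2, of order 2·8² = 128.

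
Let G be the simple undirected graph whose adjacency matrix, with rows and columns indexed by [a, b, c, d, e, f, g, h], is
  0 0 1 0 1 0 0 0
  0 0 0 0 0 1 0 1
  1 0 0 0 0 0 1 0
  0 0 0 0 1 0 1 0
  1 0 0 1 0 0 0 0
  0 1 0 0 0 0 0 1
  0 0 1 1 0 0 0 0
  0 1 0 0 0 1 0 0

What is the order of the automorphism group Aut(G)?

G has two connected components, {a, c, d, e, g} and {b, f, h}; each is 2-regular, so G = C_5 ⊔ C_3. No automorphism exchanges components of different sizes, hence Aut(G) is the direct product D_3 × D_5, order 60.

60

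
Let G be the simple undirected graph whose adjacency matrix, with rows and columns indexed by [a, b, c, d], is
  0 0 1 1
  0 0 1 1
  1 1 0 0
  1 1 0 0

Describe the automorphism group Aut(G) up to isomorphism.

G is 2-regular and bipartite on 2^2 = 4 vertices with girth 4; it is the hypercube graph Q_2. The symmetry group of the 2-cube is the hyperoctahedral group B_2 = Z_2 ≀ S_2, of order 2^2·2! = 8.

Z_2^2 ⋊ S_2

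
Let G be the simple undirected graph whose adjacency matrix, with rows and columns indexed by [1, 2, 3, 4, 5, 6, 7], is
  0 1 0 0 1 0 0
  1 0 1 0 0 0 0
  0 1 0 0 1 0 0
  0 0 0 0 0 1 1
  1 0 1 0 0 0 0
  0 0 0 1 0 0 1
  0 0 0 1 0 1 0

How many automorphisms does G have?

48

G has two connected components, {1, 2, 3, 5} and {4, 6, 7}; each is 2-regular, so G = C_4 ⊔ C_3. No automorphism exchanges components of different sizes, hence Aut(G) is the direct product D_4 × D_3, order 48.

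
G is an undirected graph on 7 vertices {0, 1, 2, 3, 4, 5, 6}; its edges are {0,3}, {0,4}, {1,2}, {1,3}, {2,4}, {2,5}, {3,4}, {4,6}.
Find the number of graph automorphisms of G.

Degrees alone do not determine every vertex (e.g. 0 and 1 both have degree 2), but their neighbour-degree multisets differ: N(0) has degrees [3, 4] while N(1) has degrees [3, 3]. Repeating this refinement separates all vertices, so the only automorphism is the identity.

1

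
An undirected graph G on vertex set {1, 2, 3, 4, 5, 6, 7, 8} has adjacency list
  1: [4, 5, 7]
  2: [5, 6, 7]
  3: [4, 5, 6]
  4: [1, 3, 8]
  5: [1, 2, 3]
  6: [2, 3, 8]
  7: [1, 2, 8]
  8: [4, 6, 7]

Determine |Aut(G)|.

G is 3-regular and bipartite on 2^3 = 8 vertices with girth 4; it is the hypercube graph Q_3. Aut(Q_3) consists of the signed permutations of the 3 coordinate axes: 3! permutations times 2^3 sign flips, so |Aut| = 2^3·3! = 48.

48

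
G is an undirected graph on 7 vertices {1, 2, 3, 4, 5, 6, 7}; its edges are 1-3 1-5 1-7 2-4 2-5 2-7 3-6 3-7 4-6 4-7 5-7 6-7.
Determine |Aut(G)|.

12

Vertex 7 is the unique vertex of degree 6; the remaining 6 vertices each have degree 3 and induce a cycle, so G is the wheel on 7 vertices with hub 7. With the hub fixed, the remaining symmetry is that of the rim cycle C_6, giving the dihedral group D_6.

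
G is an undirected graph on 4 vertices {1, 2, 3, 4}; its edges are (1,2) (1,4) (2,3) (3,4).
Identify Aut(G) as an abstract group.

G is 2-regular and bipartite on 2^2 = 4 vertices with girth 4; it is the hypercube graph Q_2. The symmetry group of the 2-cube is the hyperoctahedral group B_2 = Z_2 ≀ S_2, of order 2^2·2! = 8.

the dihedral group of order 8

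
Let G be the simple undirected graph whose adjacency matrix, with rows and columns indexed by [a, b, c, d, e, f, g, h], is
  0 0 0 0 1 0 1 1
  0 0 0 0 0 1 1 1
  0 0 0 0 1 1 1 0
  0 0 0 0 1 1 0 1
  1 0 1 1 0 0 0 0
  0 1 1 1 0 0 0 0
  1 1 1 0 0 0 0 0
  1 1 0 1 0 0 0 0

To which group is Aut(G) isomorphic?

G is 3-regular and bipartite on 2^3 = 8 vertices with girth 4; it is the hypercube graph Q_3. Aut(Q_3) consists of the signed permutations of the 3 coordinate axes: 3! permutations times 2^3 sign flips, so |Aut| = 2^3·3! = 48.

Z_2^3 ⋊ S_3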